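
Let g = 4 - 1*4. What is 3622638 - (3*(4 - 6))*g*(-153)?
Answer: 3622638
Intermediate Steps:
g = 0 (g = 4 - 4 = 0)
3622638 - (3*(4 - 6))*g*(-153) = 3622638 - (3*(4 - 6))*0*(-153) = 3622638 - (3*(-2))*0*(-153) = 3622638 - (-6*0)*(-153) = 3622638 - 0*(-153) = 3622638 - 1*0 = 3622638 + 0 = 3622638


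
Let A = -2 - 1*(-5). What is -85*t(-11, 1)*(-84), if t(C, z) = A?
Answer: 21420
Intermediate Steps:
A = 3 (A = -2 + 5 = 3)
t(C, z) = 3
-85*t(-11, 1)*(-84) = -85*3*(-84) = -255*(-84) = 21420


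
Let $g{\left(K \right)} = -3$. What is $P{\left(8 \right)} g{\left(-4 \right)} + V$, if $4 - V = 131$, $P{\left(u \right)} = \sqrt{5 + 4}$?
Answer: $-136$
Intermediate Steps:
$P{\left(u \right)} = 3$ ($P{\left(u \right)} = \sqrt{9} = 3$)
$V = -127$ ($V = 4 - 131 = -127$)
$P{\left(8 \right)} g{\left(-4 \right)} + V = 3 \left(-3\right) - 127 = -9 - 127 = -136$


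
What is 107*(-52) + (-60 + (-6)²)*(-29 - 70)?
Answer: -3188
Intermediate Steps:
107*(-52) + (-60 + (-6)²)*(-29 - 70) = -5564 + (-60 + 36)*(-99) = -5564 - 24*(-99) = -5564 + 2376 = -3188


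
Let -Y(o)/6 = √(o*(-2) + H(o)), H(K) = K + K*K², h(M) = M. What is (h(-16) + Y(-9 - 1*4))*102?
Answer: -1632 - 1224*I*√546 ≈ -1632.0 - 28601.0*I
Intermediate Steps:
H(K) = K + K³
Y(o) = -6*√(o³ - o) (Y(o) = -6*√(o*(-2) + (o + o³)) = -6*√(-2*o + (o + o³)) = -6*√(o³ - o))
(h(-16) + Y(-9 - 1*4))*102 = (-16 - 6*√((-9 - 1*4)³ - (-9 - 1*4)))*102 = (-16 - 6*√((-9 - 4)³ - (-9 - 4)))*102 = (-16 - 6*√((-13)³ - 1*(-13)))*102 = (-16 - 6*√(-2197 + 13))*102 = (-16 - 12*I*√546)*102 = -1632 - 1224*I*√546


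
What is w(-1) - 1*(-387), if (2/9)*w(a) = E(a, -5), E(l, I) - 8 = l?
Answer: 837/2 ≈ 418.50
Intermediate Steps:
E(l, I) = 8 + l
w(a) = 36 + 9*a/2 (w(a) = 9*(8 + a)/2 = 36 + 9*a/2)
w(-1) - 1*(-387) = (36 + (9/2)*(-1)) - 1*(-387) = (36 - 9/2) + 387 = 63/2 + 387 = 837/2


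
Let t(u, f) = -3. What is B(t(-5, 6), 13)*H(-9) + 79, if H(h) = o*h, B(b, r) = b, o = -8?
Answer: -137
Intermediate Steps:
H(h) = -8*h
B(t(-5, 6), 13)*H(-9) + 79 = -(-24)*(-9) + 79 = -3*72 + 79 = -216 + 79 = -137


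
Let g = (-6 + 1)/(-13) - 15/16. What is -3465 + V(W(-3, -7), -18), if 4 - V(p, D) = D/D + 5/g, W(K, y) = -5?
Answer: -79418/23 ≈ -3453.0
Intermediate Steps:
g = -115/208 (g = -5*(-1/13) - 15*1/16 = 5/13 - 15/16 = -115/208 ≈ -0.55289)
V(p, D) = 277/23 (V(p, D) = 4 - (D/D + 5/(-115/208)) = 4 - (1 + 5*(-208/115)) = 4 - (1 - 208/23) = 4 - 1*(-185/23) = 4 + 185/23 = 277/23)
-3465 + V(W(-3, -7), -18) = -3465 + 277/23 = -79418/23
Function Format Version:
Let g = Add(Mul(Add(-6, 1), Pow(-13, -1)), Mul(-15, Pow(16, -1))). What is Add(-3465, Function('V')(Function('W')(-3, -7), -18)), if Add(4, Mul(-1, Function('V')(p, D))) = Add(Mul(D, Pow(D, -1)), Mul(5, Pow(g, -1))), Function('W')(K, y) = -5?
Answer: Rational(-79418, 23) ≈ -3453.0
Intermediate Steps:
g = Rational(-115, 208) (g = Add(Mul(-5, Rational(-1, 13)), Mul(-15, Rational(1, 16))) = Add(Rational(5, 13), Rational(-15, 16)) = Rational(-115, 208) ≈ -0.55289)
Function('V')(p, D) = Rational(277, 23) (Function('V')(p, D) = Add(4, Mul(-1, Add(Mul(D, Pow(D, -1)), Mul(5, Pow(Rational(-115, 208), -1))))) = Add(4, Mul(-1, Add(1, Mul(5, Rational(-208, 115))))) = Add(4, Mul(-1, Add(1, Rational(-208, 23)))) = Add(4, Mul(-1, Rational(-185, 23))) = Add(4, Rational(185, 23)) = Rational(277, 23))
Add(-3465, Function('V')(Function('W')(-3, -7), -18)) = Add(-3465, Rational(277, 23)) = Rational(-79418, 23)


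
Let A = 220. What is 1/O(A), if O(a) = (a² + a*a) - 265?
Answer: 1/96535 ≈ 1.0359e-5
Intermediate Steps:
O(a) = -265 + 2*a² (O(a) = (a² + a²) - 265 = 2*a² - 265 = -265 + 2*a²)
1/O(A) = 1/(-265 + 2*220²) = 1/(-265 + 2*48400) = 1/(-265 + 96800) = 1/96535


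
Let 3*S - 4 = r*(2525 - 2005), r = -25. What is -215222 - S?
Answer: -210890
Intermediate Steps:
S = -4332 (S = 4/3 + (-25*(2525 - 2005))/3 = 4/3 + (-25*520)/3 = 4/3 + (⅓)*(-13000) = 4/3 - 13000/3 = -4332)
-215222 - S = -215222 - 1*(-4332) = -215222 + 4332 = -210890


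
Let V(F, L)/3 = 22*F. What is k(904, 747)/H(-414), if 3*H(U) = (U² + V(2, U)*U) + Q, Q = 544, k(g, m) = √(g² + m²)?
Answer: 15*√55009/117292 ≈ 0.029994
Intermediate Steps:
V(F, L) = 66*F (V(F, L) = 3*(22*F) = 66*F)
H(U) = 544/3 + 44*U + U²/3 (H(U) = ((U² + (66*2)*U) + 544)/3 = ((U² + 132*U) + 544)/3 = (544 + U² + 132*U)/3 = 544/3 + 44*U + U²/3)
k(904, 747)/H(-414) = √(904² + 747²)/(544/3 + 44*(-414) + (⅓)*(-414)²) = √(817216 + 558009)/(544/3 - 18216 + (⅓)*171396) = √1375225/(544/3 - 18216 + 57132) = (5*√55009)/(117292/3) = (5*√55009)*(3/117292) = 15*√55009/117292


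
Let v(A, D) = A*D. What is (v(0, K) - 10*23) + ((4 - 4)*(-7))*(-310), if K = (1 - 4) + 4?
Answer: -230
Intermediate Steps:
K = 1 (K = -3 + 4 = 1)
(v(0, K) - 10*23) + ((4 - 4)*(-7))*(-310) = (0*1 - 10*23) + ((4 - 4)*(-7))*(-310) = (0 - 1*230) + (0*(-7))*(-310) = (0 - 230) + 0*(-310) = -230 + 0 = -230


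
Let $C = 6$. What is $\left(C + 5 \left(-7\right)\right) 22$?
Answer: $-638$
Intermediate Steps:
$\left(C + 5 \left(-7\right)\right) 22 = \left(6 + 5 \left(-7\right)\right) 22 = \left(6 - 35\right) 22 = \left(-29\right) 22 = -638$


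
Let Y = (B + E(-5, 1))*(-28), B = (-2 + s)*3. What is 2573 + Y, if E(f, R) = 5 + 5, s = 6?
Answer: 1957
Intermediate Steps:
E(f, R) = 10
B = 12 (B = (-2 + 6)*3 = 4*3 = 12)
Y = -616 (Y = (12 + 10)*(-28) = 22*(-28) = -616)
2573 + Y = 2573 - 616 = 1957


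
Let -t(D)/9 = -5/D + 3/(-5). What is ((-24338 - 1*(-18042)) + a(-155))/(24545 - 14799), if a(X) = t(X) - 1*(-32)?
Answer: -485064/755315 ≈ -0.64220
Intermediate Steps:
t(D) = 27/5 + 45/D (t(D) = -9*(-5/D + 3/(-5)) = -9*(-5/D + 3*(-1/5)) = -9*(-5/D - 3/5) = -9*(-3/5 - 5/D) = 27/5 + 45/D)
a(X) = 187/5 + 45/X (a(X) = (27/5 + 45/X) - 1*(-32) = (27/5 + 45/X) + 32 = 187/5 + 45/X)
((-24338 - 1*(-18042)) + a(-155))/(24545 - 14799) = ((-24338 - 1*(-18042)) + (187/5 + 45/(-155)))/(24545 - 14799) = ((-24338 + 18042) + (187/5 + 45*(-1/155)))/9746 = (-6296 + (187/5 - 9/31))*(1/9746) = (-6296 + 5752/155)*(1/9746) = -970128/155*1/9746 = -485064/755315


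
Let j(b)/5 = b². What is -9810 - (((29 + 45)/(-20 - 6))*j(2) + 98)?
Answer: -128064/13 ≈ -9851.1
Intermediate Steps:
j(b) = 5*b²
-9810 - (((29 + 45)/(-20 - 6))*j(2) + 98) = -9810 - (((29 + 45)/(-20 - 6))*(5*2²) + 98) = -9810 - ((74/(-26))*(5*4) + 98) = -9810 - ((74*(-1/26))*20 + 98) = -9810 - (-37/13*20 + 98) = -9810 - (-740/13 + 98) = -9810 - 1*534/13 = -9810 - 534/13 = -128064/13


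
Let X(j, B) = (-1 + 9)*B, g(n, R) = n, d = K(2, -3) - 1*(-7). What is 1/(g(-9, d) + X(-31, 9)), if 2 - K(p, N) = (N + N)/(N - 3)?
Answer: 1/63 ≈ 0.015873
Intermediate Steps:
K(p, N) = 2 - 2*N/(-3 + N) (K(p, N) = 2 - (N + N)/(N - 3) = 2 - 2*N/(-3 + N))
d = 8 (d = -6/(-3 - 3) - 1*(-7) = -6/(-6) + 7 = -6*(-⅙) + 7 = 1 + 7 = 8)
X(j, B) = 8*B
1/(g(-9, d) + X(-31, 9)) = 1/(-9 + 8*9) = 1/(-9 + 72) = 1/63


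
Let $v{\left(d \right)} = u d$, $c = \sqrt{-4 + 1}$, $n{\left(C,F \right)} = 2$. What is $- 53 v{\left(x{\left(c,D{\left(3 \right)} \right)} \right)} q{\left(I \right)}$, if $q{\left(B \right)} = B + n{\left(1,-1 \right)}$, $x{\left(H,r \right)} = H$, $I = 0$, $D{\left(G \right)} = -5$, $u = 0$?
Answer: $0$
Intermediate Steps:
$c = i \sqrt{3}$ ($c = \sqrt{-3} = i \sqrt{3} \approx 1.732 i$)
$v{\left(d \right)} = 0$ ($v{\left(d \right)} = 0 d = 0$)
$q{\left(B \right)} = 2 + B$ ($q{\left(B \right)} = B + 2 = 2 + B$)
$- 53 v{\left(x{\left(c,D{\left(3 \right)} \right)} \right)} q{\left(I \right)} = \left(-53\right) 0 \left(2 + 0\right) = 0 \cdot 2 = 0$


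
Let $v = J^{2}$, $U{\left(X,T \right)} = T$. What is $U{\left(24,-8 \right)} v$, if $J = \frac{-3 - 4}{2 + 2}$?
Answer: $- \frac{49}{2} \approx -24.5$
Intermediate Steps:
$J = - \frac{7}{4} \approx -1.75$
$v = \frac{49}{16}$ ($v = \left(- \frac{7}{4}\right)^{2} = \frac{49}{16} \approx 3.0625$)
$U{\left(24,-8 \right)} v = \left(-8\right) \frac{49}{16} = - \frac{49}{2}$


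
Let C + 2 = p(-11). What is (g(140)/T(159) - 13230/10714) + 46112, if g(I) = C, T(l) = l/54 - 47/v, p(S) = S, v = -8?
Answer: 156849745163/3401695 ≈ 46109.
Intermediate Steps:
T(l) = 47/8 + l/54 (T(l) = l/54 - 47/(-8) = l*(1/54) - 47*(-⅛) = l/54 + 47/8 = 47/8 + l/54)
C = -13 (C = -2 - 11 = -13)
g(I) = -13
(g(140)/T(159) - 13230/10714) + 46112 = (-13/(47/8 + (1/54)*159) - 13230/10714) + 46112 = (-13/(47/8 + 53/18) - 13230*1/10714) + 46112 = (-13/635/72 - 6615/5357) + 46112 = (-13*72/635 - 6615/5357) + 46112 = (-936/635 - 6615/5357) + 46112 = -9214677/3401695 + 46112 = 156849745163/3401695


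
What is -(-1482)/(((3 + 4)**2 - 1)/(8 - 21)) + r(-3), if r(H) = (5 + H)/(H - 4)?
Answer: -22493/56 ≈ -401.66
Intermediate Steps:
r(H) = (5 + H)/(-4 + H)
-(-1482)/(((3 + 4)**2 - 1)/(8 - 21)) + r(-3) = -(-1482)/(((3 + 4)**2 - 1)/(8 - 21)) + (5 - 3)/(-4 - 3) = -(-1482)/((7**2 - 1)/(-13)) + 2/(-7) = -(-1482)/((49 - 1)*(-1/13)) - 1/7*2 = -(-1482)/(48*(-1/13)) - 2/7 = -(-1482)/(-48/13) - 2/7 = -(-1482)*(-13)/48 - 2/7 = -38*169/16 - 2/7 = -3211/8 - 2/7 = -22493/56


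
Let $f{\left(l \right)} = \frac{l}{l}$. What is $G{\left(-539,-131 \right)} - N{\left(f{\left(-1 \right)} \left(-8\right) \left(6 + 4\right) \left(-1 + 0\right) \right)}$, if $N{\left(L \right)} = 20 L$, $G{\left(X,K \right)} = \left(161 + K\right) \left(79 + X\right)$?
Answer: $-15400$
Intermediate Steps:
$f{\left(l \right)} = 1$
$G{\left(X,K \right)} = \left(79 + X\right) \left(161 + K\right)$
$G{\left(-539,-131 \right)} - N{\left(f{\left(-1 \right)} \left(-8\right) \left(6 + 4\right) \left(-1 + 0\right) \right)} = \left(12719 + 79 \left(-131\right) + 161 \left(-539\right) - -70609\right) - 20 \cdot 1 \left(-8\right) \left(6 + 4\right) \left(-1 + 0\right) = \left(12719 - 10349 - 86779 + 70609\right) - 20 \left(- 8 \cdot 10 \left(-1\right)\right) = -13800 - 20 \left(\left(-8\right) \left(-10\right)\right) = -13800 - 20 \cdot 80 = -13800 - 1600 = -15400$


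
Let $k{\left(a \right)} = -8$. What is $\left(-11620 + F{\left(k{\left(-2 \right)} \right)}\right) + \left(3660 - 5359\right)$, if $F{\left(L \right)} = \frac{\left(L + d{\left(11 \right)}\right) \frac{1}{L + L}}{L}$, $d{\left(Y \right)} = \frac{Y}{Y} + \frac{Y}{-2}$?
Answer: $- \frac{3409689}{256} \approx -13319.0$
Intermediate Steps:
$d{\left(Y \right)} = 1 - \frac{Y}{2}$ ($d{\left(Y \right)} = 1 + Y \left(- \frac{1}{2}\right) = 1 - \frac{Y}{2}$)
$F{\left(L \right)} = \frac{- \frac{9}{2} + L}{2 L^{2}}$ ($F{\left(L \right)} = \frac{\left(L + \left(1 - \frac{11}{2}\right)\right) \frac{1}{L + L}}{L} = \frac{\left(L + \left(1 - \frac{11}{2}\right)\right) \frac{1}{2 L}}{L} = \frac{\left(L - \frac{9}{2}\right) \frac{1}{2 L}}{L} = \frac{\left(- \frac{9}{2} + L\right) \frac{1}{2 L}}{L} = \frac{\frac{1}{2} \frac{1}{L} \left(- \frac{9}{2} + L\right)}{L} = \frac{- \frac{9}{2} + L}{2 L^{2}}$)
$\left(-11620 + F{\left(k{\left(-2 \right)} \right)}\right) + \left(3660 - 5359\right) = \left(-11620 + \frac{-9 + 2 \left(-8\right)}{4 \cdot 64}\right) + \left(3660 - 5359\right) = \left(-11620 + \frac{1}{4} \cdot \frac{1}{64} \left(-9 - 16\right)\right) - 1699 = \left(-11620 + \frac{1}{4} \cdot \frac{1}{64} \left(-25\right)\right) - 1699 = \left(-11620 - \frac{25}{256}\right) - 1699 = - \frac{2974745}{256} - 1699 = - \frac{3409689}{256}$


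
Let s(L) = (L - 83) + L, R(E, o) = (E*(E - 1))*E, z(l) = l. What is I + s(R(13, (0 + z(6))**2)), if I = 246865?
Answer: 250838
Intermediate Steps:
R(E, o) = E**2*(-1 + E) (R(E, o) = (E*(-1 + E))*E = E**2*(-1 + E))
s(L) = -83 + 2*L (s(L) = (-83 + L) + L = -83 + 2*L)
I + s(R(13, (0 + z(6))**2)) = 246865 + (-83 + 2*(13**2*(-1 + 13))) = 246865 + (-83 + 2*(169*12)) = 246865 + (-83 + 2*2028) = 246865 + (-83 + 4056) = 246865 + 3973 = 250838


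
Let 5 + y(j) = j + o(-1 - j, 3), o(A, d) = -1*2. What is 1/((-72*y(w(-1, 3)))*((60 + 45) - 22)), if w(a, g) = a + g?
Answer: 1/29880 ≈ 3.3467e-5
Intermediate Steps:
o(A, d) = -2
y(j) = -7 + j (y(j) = -5 + (j - 2) = -5 + (-2 + j) = -7 + j)
1/((-72*y(w(-1, 3)))*((60 + 45) - 22)) = 1/((-72*(-7 + (-1 + 3)))*((60 + 45) - 22)) = 1/((-72*(-7 + 2))*(105 - 22)) = 1/(-72*(-5)*83) = 1/(360*83) = 1/29880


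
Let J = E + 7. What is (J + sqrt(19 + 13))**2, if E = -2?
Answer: 57 + 40*sqrt(2) ≈ 113.57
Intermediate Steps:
J = 5 (J = -2 + 7 = 5)
(J + sqrt(19 + 13))**2 = (5 + sqrt(19 + 13))**2 = (5 + sqrt(32))**2 = (5 + 4*sqrt(2))**2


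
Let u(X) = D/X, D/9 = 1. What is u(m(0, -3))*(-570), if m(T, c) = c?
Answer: 1710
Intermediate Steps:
D = 9 (D = 9*1 = 9)
u(X) = 9/X
u(m(0, -3))*(-570) = (9/(-3))*(-570) = (9*(-⅓))*(-570) = -3*(-570) = 1710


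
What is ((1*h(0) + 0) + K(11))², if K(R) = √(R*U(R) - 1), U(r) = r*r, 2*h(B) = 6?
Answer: (3 + √1330)² ≈ 1557.8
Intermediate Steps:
h(B) = 3 (h(B) = (½)*6 = 3)
U(r) = r²
K(R) = √(-1 + R³) (K(R) = √(R*R² - 1) = √(R³ - 1) = √(-1 + R³))
((1*h(0) + 0) + K(11))² = ((1*3 + 0) + √(-1 + 11³))² = ((3 + 0) + √(-1 + 1331))² = (3 + √1330)²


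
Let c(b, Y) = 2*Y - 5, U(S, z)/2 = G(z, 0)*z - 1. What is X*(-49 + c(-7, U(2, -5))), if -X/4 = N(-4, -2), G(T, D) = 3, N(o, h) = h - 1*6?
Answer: -3776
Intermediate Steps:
N(o, h) = -6 + h (N(o, h) = h - 6 = -6 + h)
U(S, z) = -2 + 6*z (U(S, z) = 2*(3*z - 1) = 2*(-1 + 3*z) = -2 + 6*z)
X = 32 (X = -4*(-6 - 2) = -4*(-8) = 32)
c(b, Y) = -5 + 2*Y
X*(-49 + c(-7, U(2, -5))) = 32*(-49 + (-5 + 2*(-2 + 6*(-5)))) = 32*(-49 + (-5 + 2*(-2 - 30))) = 32*(-49 + (-5 + 2*(-32))) = 32*(-49 + (-5 - 64)) = 32*(-49 - 69) = 32*(-118) = -3776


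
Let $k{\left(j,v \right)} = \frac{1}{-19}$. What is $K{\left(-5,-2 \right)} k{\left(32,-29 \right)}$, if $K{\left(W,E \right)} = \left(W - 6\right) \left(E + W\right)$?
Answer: $- \frac{77}{19} \approx -4.0526$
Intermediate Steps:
$k{\left(j,v \right)} = - \frac{1}{19}$
$K{\left(W,E \right)} = \left(-6 + W\right) \left(E + W\right)$
$K{\left(-5,-2 \right)} k{\left(32,-29 \right)} = \left(\left(-5\right)^{2} - -12 - -30 - -10\right) \left(- \frac{1}{19}\right) = \left(25 + 12 + 30 + 10\right) \left(- \frac{1}{19}\right) = 77 \left(- \frac{1}{19}\right) = - \frac{77}{19}$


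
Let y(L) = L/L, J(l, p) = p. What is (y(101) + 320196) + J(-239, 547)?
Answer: 320744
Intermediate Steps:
y(L) = 1
(y(101) + 320196) + J(-239, 547) = (1 + 320196) + 547 = 320197 + 547 = 320744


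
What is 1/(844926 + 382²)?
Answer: 1/990850 ≈ 1.0092e-6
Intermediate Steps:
1/(844926 + 382²) = 1/(844926 + 145924) = 1/990850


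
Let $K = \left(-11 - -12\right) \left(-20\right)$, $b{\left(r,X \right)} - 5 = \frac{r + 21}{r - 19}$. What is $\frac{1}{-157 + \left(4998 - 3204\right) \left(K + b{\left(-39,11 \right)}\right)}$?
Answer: $- \frac{29}{768797} \approx -3.7721 \cdot 10^{-5}$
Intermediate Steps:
$b{\left(r,X \right)} = 5 + \frac{21 + r}{-19 + r}$ ($b{\left(r,X \right)} = 5 + \frac{r + 21}{r - 19} = 5 + \frac{21 + r}{-19 + r}$)
$K = -20$ ($K = \left(-11 + 12\right) \left(-20\right) = 1 \left(-20\right) = -20$)
$\frac{1}{-157 + \left(4998 - 3204\right) \left(K + b{\left(-39,11 \right)}\right)} = \frac{1}{-157 + \left(4998 - 3204\right) \left(-20 + \frac{2 \left(-37 + 3 \left(-39\right)\right)}{-19 - 39}\right)} = \frac{1}{-157 + 1794 \left(-20 + \frac{2 \left(-37 - 117\right)}{-58}\right)} = \frac{1}{-157 + 1794 \left(-20 + 2 \left(- \frac{1}{58}\right) \left(-154\right)\right)} = \frac{1}{-157 + 1794 \left(-20 + \frac{154}{29}\right)} = \frac{1}{-157 + 1794 \left(- \frac{426}{29}\right)} = \frac{1}{-157 - \frac{764244}{29}} = \frac{1}{- \frac{768797}{29}} = - \frac{29}{768797}$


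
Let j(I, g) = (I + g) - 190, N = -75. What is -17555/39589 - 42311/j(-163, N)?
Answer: 1667536639/16944092 ≈ 98.414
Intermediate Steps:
j(I, g) = -190 + I + g
-17555/39589 - 42311/j(-163, N) = -17555/39589 - 42311/(-190 - 163 - 75) = -17555*1/39589 - 42311/(-428) = -17555/39589 - 42311*(-1/428) = -17555/39589 + 42311/428 = 1667536639/16944092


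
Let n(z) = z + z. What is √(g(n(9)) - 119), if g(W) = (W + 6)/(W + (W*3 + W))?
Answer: I*√26715/15 ≈ 10.896*I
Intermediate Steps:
n(z) = 2*z
g(W) = (6 + W)/(5*W) (g(W) = (6 + W)/(W + (3*W + W)) = (6 + W)/(W + 4*W) = (6 + W)/((5*W)) = (6 + W)*(1/(5*W)) = (6 + W)/(5*W))
√(g(n(9)) - 119) = √((6 + 2*9)/(5*((2*9))) - 119) = √((⅕)*(6 + 18)/18 - 119) = √((⅕)*(1/18)*24 - 119) = √(4/15 - 119) = √(-1781/15) = I*√26715/15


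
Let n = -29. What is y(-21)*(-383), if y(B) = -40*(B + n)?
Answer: -766000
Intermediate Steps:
y(B) = 1160 - 40*B (y(B) = -40*(B - 29) = -40*(-29 + B) = 1160 - 40*B)
y(-21)*(-383) = (1160 - 40*(-21))*(-383) = (1160 + 840)*(-383) = 2000*(-383) = -766000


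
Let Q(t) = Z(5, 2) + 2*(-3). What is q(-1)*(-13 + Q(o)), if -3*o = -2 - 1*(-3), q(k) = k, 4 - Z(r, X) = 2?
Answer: 17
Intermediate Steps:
Z(r, X) = 2 (Z(r, X) = 4 - 1*2 = 4 - 2 = 2)
o = -1/3 (o = -(-2 - 1*(-3))/3 = -(-2 + 3)/3 = -1/3*1 = -1/3 ≈ -0.33333)
Q(t) = -4 (Q(t) = 2 + 2*(-3) = 2 - 6 = -4)
q(-1)*(-13 + Q(o)) = -(-13 - 4) = -1*(-17) = 17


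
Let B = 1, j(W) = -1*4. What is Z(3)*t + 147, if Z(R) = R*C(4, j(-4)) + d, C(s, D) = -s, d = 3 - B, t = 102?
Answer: -873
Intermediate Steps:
j(W) = -4
d = 2 (d = 3 - 1*1 = 3 - 1 = 2)
Z(R) = 2 - 4*R (Z(R) = R*(-1*4) + 2 = R*(-4) + 2 = -4*R + 2 = 2 - 4*R)
Z(3)*t + 147 = (2 - 4*3)*102 + 147 = (2 - 12)*102 + 147 = -10*102 + 147 = -1020 + 147 = -873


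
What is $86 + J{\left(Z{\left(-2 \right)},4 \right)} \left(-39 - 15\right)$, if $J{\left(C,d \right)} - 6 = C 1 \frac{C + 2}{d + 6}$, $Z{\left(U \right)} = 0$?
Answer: $-238$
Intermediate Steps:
$J{\left(C,d \right)} = 6 + \frac{C \left(2 + C\right)}{6 + d}$ ($J{\left(C,d \right)} = 6 + C 1 \frac{C + 2}{d + 6} = 6 + C \frac{2 + C}{6 + d} = 6 + \frac{C \left(2 + C\right)}{6 + d}$)
$86 + J{\left(Z{\left(-2 \right)},4 \right)} \left(-39 - 15\right) = 86 + \frac{36 + 0^{2} + 2 \cdot 0 + 6 \cdot 4}{6 + 4} \left(-39 - 15\right) = 86 + \frac{36 + 0 + 0 + 24}{10} \left(-54\right) = 86 + \frac{1}{10} \cdot 60 \left(-54\right) = 86 + 6 \left(-54\right) = 86 - 324 = -238$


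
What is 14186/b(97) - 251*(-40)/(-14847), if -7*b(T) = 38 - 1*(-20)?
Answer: -737459557/430563 ≈ -1712.8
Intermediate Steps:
b(T) = -58/7 (b(T) = -(38 - 1*(-20))/7 = -(38 + 20)/7 = -1/7*58 = -58/7)
14186/b(97) - 251*(-40)/(-14847) = 14186/(-58/7) - 251*(-40)/(-14847) = 14186*(-7/58) + 10040*(-1/14847) = -49651/29 - 10040/14847 = -737459557/430563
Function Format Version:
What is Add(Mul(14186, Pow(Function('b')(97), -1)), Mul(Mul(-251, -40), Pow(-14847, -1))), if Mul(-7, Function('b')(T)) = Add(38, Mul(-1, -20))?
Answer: Rational(-737459557, 430563) ≈ -1712.8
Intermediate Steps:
Function('b')(T) = Rational(-58, 7) (Function('b')(T) = Mul(Rational(-1, 7), Add(38, Mul(-1, -20))) = Mul(Rational(-1, 7), Add(38, 20)) = Mul(Rational(-1, 7), 58) = Rational(-58, 7))
Add(Mul(14186, Pow(Function('b')(97), -1)), Mul(Mul(-251, -40), Pow(-14847, -1))) = Add(Mul(14186, Pow(Rational(-58, 7), -1)), Mul(Mul(-251, -40), Pow(-14847, -1))) = Add(Mul(14186, Rational(-7, 58)), Mul(10040, Rational(-1, 14847))) = Add(Rational(-49651, 29), Rational(-10040, 14847)) = Rational(-737459557, 430563)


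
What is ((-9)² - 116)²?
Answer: 1225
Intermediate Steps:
((-9)² - 116)² = (81 - 116)² = (-35)² = 1225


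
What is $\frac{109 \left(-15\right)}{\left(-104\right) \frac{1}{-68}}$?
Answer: $- \frac{27795}{26} \approx -1069.0$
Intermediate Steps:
$\frac{109 \left(-15\right)}{\left(-104\right) \frac{1}{-68}} = - \frac{1635}{\left(-104\right) \left(- \frac{1}{68}\right)} = - \frac{1635}{\frac{26}{17}} = \left(-1635\right) \frac{17}{26} = - \frac{27795}{26}$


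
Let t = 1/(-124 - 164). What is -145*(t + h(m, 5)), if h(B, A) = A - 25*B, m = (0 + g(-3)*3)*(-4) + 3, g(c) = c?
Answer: 40507345/288 ≈ 1.4065e+5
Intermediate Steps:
t = -1/288 (t = 1/(-288) = -1/288 ≈ -0.0034722)
m = 39 (m = (0 - 3*3)*(-4) + 3 = (0 - 9)*(-4) + 3 = -9*(-4) + 3 = 36 + 3 = 39)
-145*(t + h(m, 5)) = -145*(-1/288 + (5 - 25*39)) = -145*(-1/288 + (5 - 975)) = -145*(-1/288 - 970) = -145*(-279361/288) = 40507345/288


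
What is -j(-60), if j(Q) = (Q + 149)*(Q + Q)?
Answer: 10680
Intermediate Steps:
j(Q) = 2*Q*(149 + Q) (j(Q) = (149 + Q)*(2*Q) = 2*Q*(149 + Q))
-j(-60) = -2*(-60)*(149 - 60) = -2*(-60)*89 = -1*(-10680) = 10680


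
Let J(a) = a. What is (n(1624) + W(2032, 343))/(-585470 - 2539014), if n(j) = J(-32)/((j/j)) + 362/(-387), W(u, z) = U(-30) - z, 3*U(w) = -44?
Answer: 151163/1209175308 ≈ 0.00012501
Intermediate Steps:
U(w) = -44/3 (U(w) = (1/3)*(-44) = -44/3)
W(u, z) = -44/3 - z
n(j) = -12746/387 (n(j) = -32/(j/j) + 362/(-387) = -32/1 + 362*(-1/387) = -32*1 - 362/387 = -32 - 362/387 = -12746/387)
(n(1624) + W(2032, 343))/(-585470 - 2539014) = (-12746/387 + (-44/3 - 1*343))/(-585470 - 2539014) = (-12746/387 + (-44/3 - 343))/(-3124484) = (-12746/387 - 1073/3)*(-1/3124484) = -151163/387*(-1/3124484) = 151163/1209175308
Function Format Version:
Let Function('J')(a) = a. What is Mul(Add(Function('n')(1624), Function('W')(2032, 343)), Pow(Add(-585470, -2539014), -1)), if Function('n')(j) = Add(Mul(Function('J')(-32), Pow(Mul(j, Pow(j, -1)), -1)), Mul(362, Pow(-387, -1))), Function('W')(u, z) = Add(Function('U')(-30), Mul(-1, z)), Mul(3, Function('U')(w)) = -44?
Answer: Rational(151163, 1209175308) ≈ 0.00012501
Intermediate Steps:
Function('U')(w) = Rational(-44, 3) (Function('U')(w) = Mul(Rational(1, 3), -44) = Rational(-44, 3))
Function('W')(u, z) = Add(Rational(-44, 3), Mul(-1, z))
Function('n')(j) = Rational(-12746, 387) (Function('n')(j) = Add(Mul(-32, Pow(Mul(j, Pow(j, -1)), -1)), Mul(362, Pow(-387, -1))) = Add(Mul(-32, Pow(1, -1)), Mul(362, Rational(-1, 387))) = Add(Mul(-32, 1), Rational(-362, 387)) = Add(-32, Rational(-362, 387)) = Rational(-12746, 387))
Mul(Add(Function('n')(1624), Function('W')(2032, 343)), Pow(Add(-585470, -2539014), -1)) = Mul(Add(Rational(-12746, 387), Add(Rational(-44, 3), Mul(-1, 343))), Pow(Add(-585470, -2539014), -1)) = Mul(Add(Rational(-12746, 387), Add(Rational(-44, 3), -343)), Pow(-3124484, -1)) = Mul(Add(Rational(-12746, 387), Rational(-1073, 3)), Rational(-1, 3124484)) = Mul(Rational(-151163, 387), Rational(-1, 3124484)) = Rational(151163, 1209175308)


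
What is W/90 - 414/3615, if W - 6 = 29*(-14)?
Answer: -49442/10845 ≈ -4.5590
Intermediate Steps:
W = -400 (W = 6 + 29*(-14) = 6 - 406 = -400)
W/90 - 414/3615 = -400/90 - 414/3615 = -400*1/90 - 414*1/3615 = -40/9 - 138/1205 = -49442/10845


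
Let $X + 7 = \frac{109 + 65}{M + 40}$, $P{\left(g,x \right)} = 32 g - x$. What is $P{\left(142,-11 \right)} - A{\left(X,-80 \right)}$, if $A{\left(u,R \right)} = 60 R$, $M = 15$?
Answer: $9355$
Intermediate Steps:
$P{\left(g,x \right)} = - x + 32 g$
$X = - \frac{211}{55}$ ($X = -7 + \frac{109 + 65}{15 + 40} = -7 + \frac{174}{55} = - \frac{211}{55} \approx -3.8364$)
$P{\left(142,-11 \right)} - A{\left(X,-80 \right)} = \left(\left(-1\right) \left(-11\right) + 32 \cdot 142\right) - 60 \left(-80\right) = \left(11 + 4544\right) - -4800 = 4555 + 4800 = 9355$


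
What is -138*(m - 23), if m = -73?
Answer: 13248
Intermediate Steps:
-138*(m - 23) = -138*(-73 - 23) = -138*(-96) = 13248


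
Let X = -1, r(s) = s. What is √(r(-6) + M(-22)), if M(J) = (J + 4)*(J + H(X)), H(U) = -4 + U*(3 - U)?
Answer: √534 ≈ 23.108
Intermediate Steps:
M(J) = (-8 + J)*(4 + J) (M(J) = (J + 4)*(J + (-4 - 1*(-1)² + 3*(-1))) = (4 + J)*(J + (-4 - 1*1 - 3)) = (4 + J)*(J + (-4 - 1 - 3)) = (4 + J)*(J - 8) = (4 + J)*(-8 + J) = (-8 + J)*(4 + J))
√(r(-6) + M(-22)) = √(-6 + (-32 + (-22)² - 4*(-22))) = √(-6 + (-32 + 484 + 88)) = √(-6 + 540) = √534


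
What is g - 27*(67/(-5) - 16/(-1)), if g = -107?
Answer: -886/5 ≈ -177.20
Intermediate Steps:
g - 27*(67/(-5) - 16/(-1)) = -107 - 27*(67/(-5) - 16/(-1)) = -107 - 27*(67*(-⅕) - 16*(-1)) = -107 - 27*(-67/5 + 16) = -107 - 27*13/5 = -107 - 351/5 = -886/5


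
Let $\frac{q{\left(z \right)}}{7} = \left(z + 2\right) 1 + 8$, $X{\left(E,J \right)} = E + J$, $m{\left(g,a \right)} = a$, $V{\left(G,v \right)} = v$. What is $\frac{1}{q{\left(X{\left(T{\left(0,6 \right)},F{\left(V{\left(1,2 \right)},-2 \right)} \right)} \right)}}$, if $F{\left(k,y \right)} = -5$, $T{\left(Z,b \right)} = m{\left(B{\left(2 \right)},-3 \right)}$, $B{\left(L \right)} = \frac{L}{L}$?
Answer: $\frac{1}{14} \approx 0.071429$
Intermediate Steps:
$B{\left(L \right)} = 1$
$T{\left(Z,b \right)} = -3$
$q{\left(z \right)} = 70 + 7 z$ ($q{\left(z \right)} = 7 \left(\left(z + 2\right) 1 + 8\right) = 7 \left(\left(2 + z\right) 1 + 8\right) = 7 \left(\left(2 + z\right) + 8\right) = 7 \left(10 + z\right) = 70 + 7 z$)
$\frac{1}{q{\left(X{\left(T{\left(0,6 \right)},F{\left(V{\left(1,2 \right)},-2 \right)} \right)} \right)}} = \frac{1}{70 + 7 \left(-3 - 5\right)} = \frac{1}{70 + 7 \left(-8\right)} = \frac{1}{70 - 56} = \frac{1}{14}$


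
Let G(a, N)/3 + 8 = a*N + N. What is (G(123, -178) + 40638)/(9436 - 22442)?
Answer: 12801/6503 ≈ 1.9685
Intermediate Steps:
G(a, N) = -24 + 3*N + 3*N*a (G(a, N) = -24 + 3*(a*N + N) = -24 + 3*(N*a + N) = -24 + 3*(N + N*a) = -24 + (3*N + 3*N*a) = -24 + 3*N + 3*N*a)
(G(123, -178) + 40638)/(9436 - 22442) = ((-24 + 3*(-178) + 3*(-178)*123) + 40638)/(9436 - 22442) = ((-24 - 534 - 65682) + 40638)/(-13006) = (-66240 + 40638)*(-1/13006) = -25602*(-1/13006) = 12801/6503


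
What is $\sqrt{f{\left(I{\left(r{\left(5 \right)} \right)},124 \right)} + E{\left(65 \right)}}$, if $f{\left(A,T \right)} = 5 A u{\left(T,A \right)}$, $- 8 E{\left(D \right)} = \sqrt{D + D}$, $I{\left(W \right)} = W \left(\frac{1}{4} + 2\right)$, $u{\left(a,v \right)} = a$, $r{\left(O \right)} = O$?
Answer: $\frac{\sqrt{111600 - 2 \sqrt{130}}}{4} \approx 83.508$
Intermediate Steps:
$I{\left(W \right)} = \frac{9 W}{4}$ ($I{\left(W \right)} = W \left(\frac{1}{4} + 2\right) = W \frac{9}{4} = \frac{9 W}{4}$)
$E{\left(D \right)} = - \frac{\sqrt{2} \sqrt{D}}{8}$ ($E{\left(D \right)} = - \frac{\sqrt{D + D}}{8} = - \frac{\sqrt{2 D}}{8} = - \frac{\sqrt{2} \sqrt{D}}{8}$)
$f{\left(A,T \right)} = 5 A T$
$\sqrt{f{\left(I{\left(r{\left(5 \right)} \right)},124 \right)} + E{\left(65 \right)}} = \sqrt{5 \cdot \frac{9}{4} \cdot 5 \cdot 124 - \frac{\sqrt{2} \sqrt{65}}{8}} = \sqrt{5 \cdot \frac{45}{4} \cdot 124 - \frac{\sqrt{130}}{8}} = \sqrt{6975 - \frac{\sqrt{130}}{8}}$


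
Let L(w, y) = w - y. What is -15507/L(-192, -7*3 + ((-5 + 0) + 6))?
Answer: 15507/172 ≈ 90.157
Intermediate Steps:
-15507/L(-192, -7*3 + ((-5 + 0) + 6)) = -15507/(-192 - (-7*3 + ((-5 + 0) + 6))) = -15507/(-192 - (-21 + (-5 + 6))) = -15507/(-192 - (-21 + 1)) = -15507/(-192 - 1*(-20)) = -15507/(-192 + 20) = -15507/(-172) = -15507*(-1/172) = 15507/172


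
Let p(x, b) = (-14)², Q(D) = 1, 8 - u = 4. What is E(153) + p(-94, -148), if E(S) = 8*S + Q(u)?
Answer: 1421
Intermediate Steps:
u = 4 (u = 8 - 1*4 = 8 - 4 = 4)
E(S) = 1 + 8*S (E(S) = 8*S + 1 = 1 + 8*S)
p(x, b) = 196
E(153) + p(-94, -148) = (1 + 8*153) + 196 = (1 + 1224) + 196 = 1225 + 196 = 1421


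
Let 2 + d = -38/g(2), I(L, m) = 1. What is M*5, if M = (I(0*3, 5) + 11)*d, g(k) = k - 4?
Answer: 1020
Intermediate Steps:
g(k) = -4 + k
d = 17 (d = -2 - 38/(-4 + 2) = -2 - 38/(-2) = -2 - 38*(-½) = -2 + 19 = 17)
M = 204 (M = (1 + 11)*17 = 12*17 = 204)
M*5 = 204*5 = 1020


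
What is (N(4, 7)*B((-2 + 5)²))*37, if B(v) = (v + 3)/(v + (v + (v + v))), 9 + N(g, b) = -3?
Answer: -148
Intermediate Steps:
N(g, b) = -12 (N(g, b) = -9 - 3 = -12)
B(v) = (3 + v)/(4*v) (B(v) = (3 + v)/(v + (v + 2*v)) = (3 + v)/(v + 3*v) = (3 + v)/((4*v)) = (3 + v)*(1/(4*v)) = (3 + v)/(4*v))
(N(4, 7)*B((-2 + 5)²))*37 = -3*(3 + (-2 + 5)²)/((-2 + 5)²)*37 = -3*(3 + 3²)/(3²)*37 = -3*(3 + 9)/9*37 = -3*12/9*37 = -12*⅓*37 = -4*37 = -148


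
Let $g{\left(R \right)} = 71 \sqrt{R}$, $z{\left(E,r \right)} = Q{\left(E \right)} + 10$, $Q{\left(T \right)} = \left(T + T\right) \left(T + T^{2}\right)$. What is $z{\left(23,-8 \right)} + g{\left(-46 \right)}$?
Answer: $25402 + 71 i \sqrt{46} \approx 25402.0 + 481.55 i$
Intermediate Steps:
$Q{\left(T \right)} = 2 T \left(T + T^{2}\right)$
$z{\left(E,r \right)} = 10 + 2 E^{2} \left(1 + E\right)$ ($z{\left(E,r \right)} = 2 E^{2} \left(1 + E\right) + 10 = 10 + 2 E^{2} \left(1 + E\right)$)
$z{\left(23,-8 \right)} + g{\left(-46 \right)} = \left(10 + 2 \cdot 23^{2} \left(1 + 23\right)\right) + 71 \sqrt{-46} = \left(10 + 2 \cdot 529 \cdot 24\right) + 71 i \sqrt{46} = \left(10 + 25392\right) + 71 i \sqrt{46} = 25402 + 71 i \sqrt{46}$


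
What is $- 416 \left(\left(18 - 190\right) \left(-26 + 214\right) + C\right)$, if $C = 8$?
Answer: $13448448$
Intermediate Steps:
$- 416 \left(\left(18 - 190\right) \left(-26 + 214\right) + C\right) = - 416 \left(\left(18 - 190\right) \left(-26 + 214\right) + 8\right) = - 416 \left(\left(-172\right) 188 + 8\right) = - 416 \left(-32336 + 8\right) = \left(-416\right) \left(-32328\right) = 13448448$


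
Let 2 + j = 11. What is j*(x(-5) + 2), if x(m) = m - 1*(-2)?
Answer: -9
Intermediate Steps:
j = 9 (j = -2 + 11 = 9)
x(m) = 2 + m (x(m) = m + 2 = 2 + m)
j*(x(-5) + 2) = 9*((2 - 5) + 2) = 9*(-3 + 2) = 9*(-1) = -9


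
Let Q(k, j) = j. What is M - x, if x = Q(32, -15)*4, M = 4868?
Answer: 4928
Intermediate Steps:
x = -60 (x = -15*4 = -60)
M - x = 4868 - 1*(-60) = 4868 + 60 = 4928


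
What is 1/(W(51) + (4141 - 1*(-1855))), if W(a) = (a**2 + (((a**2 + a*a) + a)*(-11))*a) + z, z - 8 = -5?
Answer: -1/2938333 ≈ -3.4033e-7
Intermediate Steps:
z = 3 (z = 8 - 5 = 3)
W(a) = 3 + a**2 + a*(-22*a**2 - 11*a) (W(a) = (a**2 + (((a**2 + a*a) + a)*(-11))*a) + 3 = (a**2 + (((a**2 + a**2) + a)*(-11))*a) + 3 = (a**2 + ((2*a**2 + a)*(-11))*a) + 3 = (a**2 + ((a + 2*a**2)*(-11))*a) + 3 = (a**2 + (-22*a**2 - 11*a)*a) + 3 = (a**2 + a*(-22*a**2 - 11*a)) + 3 = 3 + a**2 + a*(-22*a**2 - 11*a))
1/(W(51) + (4141 - 1*(-1855))) = 1/((3 - 22*51**3 - 10*51**2) + (4141 - 1*(-1855))) = 1/((3 - 22*132651 - 10*2601) + (4141 + 1855)) = 1/((3 - 2918322 - 26010) + 5996) = 1/(-2944329 + 5996) = 1/(-2938333) = -1/2938333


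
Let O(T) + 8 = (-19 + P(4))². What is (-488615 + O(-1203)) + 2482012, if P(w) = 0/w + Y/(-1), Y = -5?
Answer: 1993585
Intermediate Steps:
P(w) = 5 (P(w) = 0/w - 5/(-1) = 0 - 5*(-1) = 0 + 5 = 5)
O(T) = 188 (O(T) = -8 + (-19 + 5)² = -8 + (-14)² = -8 + 196 = 188)
(-488615 + O(-1203)) + 2482012 = (-488615 + 188) + 2482012 = -488427 + 2482012 = 1993585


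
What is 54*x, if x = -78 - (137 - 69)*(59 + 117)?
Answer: -650484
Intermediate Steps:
x = -12046 (x = -78 - 68*176 = -78 - 1*11968 = -78 - 11968 = -12046)
54*x = 54*(-12046) = -650484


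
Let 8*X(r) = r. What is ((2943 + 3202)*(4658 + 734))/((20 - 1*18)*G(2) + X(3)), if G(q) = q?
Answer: 53014144/7 ≈ 7.5734e+6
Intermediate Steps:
X(r) = r/8
((2943 + 3202)*(4658 + 734))/((20 - 1*18)*G(2) + X(3)) = ((2943 + 3202)*(4658 + 734))/((20 - 1*18)*2 + (⅛)*3) = (6145*5392)/((20 - 18)*2 + 3/8) = 33133840/(2*2 + 3/8) = 33133840/(4 + 3/8) = 33133840/(35/8) = 33133840*(8/35) = 53014144/7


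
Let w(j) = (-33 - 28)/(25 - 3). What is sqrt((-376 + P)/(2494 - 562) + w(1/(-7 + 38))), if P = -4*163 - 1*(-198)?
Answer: I*sqrt(90395382)/5313 ≈ 1.7895*I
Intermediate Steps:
P = -454 (P = -652 + 198 = -454)
w(j) = -61/22
sqrt((-376 + P)/(2494 - 562) + w(1/(-7 + 38))) = sqrt((-376 - 454)/(2494 - 562) - 61/22) = sqrt(-830/1932 - 61/22) = sqrt(-830*1/1932 - 61/22) = sqrt(-415/966 - 61/22) = sqrt(-17014/5313) = I*sqrt(90395382)/5313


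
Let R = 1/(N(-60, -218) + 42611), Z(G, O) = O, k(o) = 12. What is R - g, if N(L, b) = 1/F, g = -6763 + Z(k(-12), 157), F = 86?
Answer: 24207997568/3664547 ≈ 6606.0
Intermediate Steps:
g = -6606 (g = -6763 + 157 = -6606)
N(L, b) = 1/86
R = 86/3664547 (R = 1/(1/86 + 42611) = 1/(3664547/86) = 86/3664547 ≈ 2.3468e-5)
R - g = 86/3664547 - 1*(-6606) = 86/3664547 + 6606 = 24207997568/3664547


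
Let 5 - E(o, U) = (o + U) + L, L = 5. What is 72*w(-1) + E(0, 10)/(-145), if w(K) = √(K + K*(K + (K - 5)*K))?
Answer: 2/29 + 72*I*√6 ≈ 0.068966 + 176.36*I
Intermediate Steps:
E(o, U) = -U - o (E(o, U) = 5 - ((o + U) + 5) = 5 - ((U + o) + 5) = 5 - (5 + U + o) = 5 + (-5 - U - o) = -U - o)
w(K) = √(K + K*(K + K*(-5 + K))) (w(K) = √(K + K*(K + (-5 + K)*K)) = √(K + K*(K + K*(-5 + K))))
72*w(-1) + E(0, 10)/(-145) = 72*√(-(1 + (-1)² - 4*(-1))) + (-1*10 - 1*0)/(-145) = 72*√(-(1 + 1 + 4)) + (-10 + 0)*(-1/145) = 72*√(-1*6) - 10*(-1/145) = 72*√(-6) + 2/29 = 72*(I*√6) + 2/29 = 72*I*√6 + 2/29 = 2/29 + 72*I*√6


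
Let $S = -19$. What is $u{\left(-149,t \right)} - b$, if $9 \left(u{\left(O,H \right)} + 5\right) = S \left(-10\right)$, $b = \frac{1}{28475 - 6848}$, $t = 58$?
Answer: $\frac{348434}{21627} \approx 16.111$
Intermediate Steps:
$b = \frac{1}{21627} \approx 4.6238 \cdot 10^{-5}$
$u{\left(O,H \right)} = \frac{145}{9}$ ($u{\left(O,H \right)} = -5 + \frac{\left(-19\right) \left(-10\right)}{9} = -5 + \frac{1}{9} \cdot 190 = -5 + \frac{190}{9} = \frac{145}{9}$)
$u{\left(-149,t \right)} - b = \frac{145}{9} - \frac{1}{21627} = \frac{348434}{21627}$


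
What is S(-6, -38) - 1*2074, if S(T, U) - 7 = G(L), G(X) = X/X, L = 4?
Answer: -2066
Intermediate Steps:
G(X) = 1
S(T, U) = 8 (S(T, U) = 7 + 1 = 8)
S(-6, -38) - 1*2074 = 8 - 1*2074 = 8 - 2074 = -2066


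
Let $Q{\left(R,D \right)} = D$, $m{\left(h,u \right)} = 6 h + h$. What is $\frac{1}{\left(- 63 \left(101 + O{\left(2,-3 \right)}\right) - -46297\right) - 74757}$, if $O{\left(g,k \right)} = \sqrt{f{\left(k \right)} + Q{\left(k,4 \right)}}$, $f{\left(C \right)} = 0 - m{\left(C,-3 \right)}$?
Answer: $- \frac{1}{35138} \approx -2.8459 \cdot 10^{-5}$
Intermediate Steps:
$m{\left(h,u \right)} = 7 h$
$f{\left(C \right)} = - 7 C$ ($f{\left(C \right)} = 0 - 7 C = - 7 C$)
$O{\left(g,k \right)} = \sqrt{4 - 7 k}$ ($O{\left(g,k \right)} = \sqrt{- 7 k + 4} = \sqrt{4 - 7 k}$)
$\frac{1}{\left(- 63 \left(101 + O{\left(2,-3 \right)}\right) - -46297\right) - 74757} = \frac{1}{\left(- 63 \left(101 + \sqrt{4 - -21}\right) - -46297\right) - 74757} = \frac{1}{\left(- 63 \left(101 + \sqrt{4 + 21}\right) + 46297\right) - 74757} = \frac{1}{\left(- 63 \left(101 + \sqrt{25}\right) + 46297\right) - 74757} = \frac{1}{\left(- 63 \left(101 + 5\right) + 46297\right) - 74757} = \frac{1}{\left(\left(-63\right) 106 + 46297\right) - 74757} = \frac{1}{\left(-6678 + 46297\right) - 74757} = \frac{1}{39619 - 74757} = \frac{1}{-35138} = - \frac{1}{35138}$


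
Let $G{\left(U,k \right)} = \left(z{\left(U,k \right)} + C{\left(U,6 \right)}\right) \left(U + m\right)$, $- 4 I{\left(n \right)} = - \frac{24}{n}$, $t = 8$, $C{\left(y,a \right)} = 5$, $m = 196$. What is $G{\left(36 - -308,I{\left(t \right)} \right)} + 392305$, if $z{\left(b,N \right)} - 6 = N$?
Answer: $398650$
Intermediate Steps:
$z{\left(b,N \right)} = 6 + N$
$I{\left(n \right)} = \frac{6}{n}$ ($I{\left(n \right)} = - \frac{\left(-24\right) \frac{1}{n}}{4} = \frac{6}{n}$)
$G{\left(U,k \right)} = \left(11 + k\right) \left(196 + U\right)$ ($G{\left(U,k \right)} = \left(\left(6 + k\right) + 5\right) \left(U + 196\right) = \left(11 + k\right) \left(196 + U\right)$)
$G{\left(36 - -308,I{\left(t \right)} \right)} + 392305 = \left(2156 + 11 \left(36 - -308\right) + 196 \cdot \frac{6}{8} + \left(36 - -308\right) \frac{6}{8}\right) + 392305 = \left(2156 + 11 \left(36 + 308\right) + 196 \cdot 6 \cdot \frac{1}{8} + \left(36 + 308\right) 6 \cdot \frac{1}{8}\right) + 392305 = \left(2156 + 11 \cdot 344 + 196 \cdot \frac{3}{4} + 344 \cdot \frac{3}{4}\right) + 392305 = \left(2156 + 3784 + 147 + 258\right) + 392305 = 6345 + 392305 = 398650$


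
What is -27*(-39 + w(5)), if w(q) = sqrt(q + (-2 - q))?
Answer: 1053 - 27*I*sqrt(2) ≈ 1053.0 - 38.184*I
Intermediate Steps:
w(q) = I*sqrt(2) (w(q) = sqrt(-2) = I*sqrt(2))
-27*(-39 + w(5)) = -27*(-39 + I*sqrt(2)) = 1053 - 27*I*sqrt(2)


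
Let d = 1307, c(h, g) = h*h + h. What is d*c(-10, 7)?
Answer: 117630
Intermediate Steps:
c(h, g) = h + h² (c(h, g) = h² + h = h + h²)
d*c(-10, 7) = 1307*(-10*(1 - 10)) = 1307*(-10*(-9)) = 1307*90 = 117630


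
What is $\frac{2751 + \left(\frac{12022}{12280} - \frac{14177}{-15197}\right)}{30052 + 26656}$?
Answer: $\frac{256873050527}{5291399662640} \approx 0.048545$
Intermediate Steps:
$\frac{2751 + \left(\frac{12022}{12280} - \frac{14177}{-15197}\right)}{30052 + 26656} = \frac{2751 + \left(12022 \cdot \frac{1}{12280} - - \frac{14177}{15197}\right)}{56708} = \left(2751 + \left(\frac{6011}{6140} + \frac{14177}{15197}\right)\right) \frac{1}{56708} = \left(2751 + \frac{178395947}{93309580}\right) \frac{1}{56708} = \frac{256873050527}{93309580} \cdot \frac{1}{56708} = \frac{256873050527}{5291399662640}$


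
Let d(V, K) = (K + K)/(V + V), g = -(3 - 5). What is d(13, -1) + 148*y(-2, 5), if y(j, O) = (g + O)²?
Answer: 94275/13 ≈ 7251.9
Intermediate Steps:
g = 2 (g = -1*(-2) = 2)
d(V, K) = K/V (d(V, K) = (2*K)/((2*V)) = (2*K)*(1/(2*V)) = K/V)
y(j, O) = (2 + O)²
d(13, -1) + 148*y(-2, 5) = -1/13 + 148*(2 + 5)² = -1*1/13 + 148*7² = -1/13 + 148*49 = -1/13 + 7252 = 94275/13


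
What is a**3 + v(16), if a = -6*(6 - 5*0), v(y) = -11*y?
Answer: -46832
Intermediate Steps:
a = -36 (a = -6*(6 + 0) = -6*6 = -36)
a**3 + v(16) = (-36)**3 - 11*16 = -46656 - 176 = -46832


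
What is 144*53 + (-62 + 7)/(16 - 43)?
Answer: 206119/27 ≈ 7634.0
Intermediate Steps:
144*53 + (-62 + 7)/(16 - 43) = 7632 - 55/(-27) = 7632 - 55*(-1/27) = 7632 + 55/27 = 206119/27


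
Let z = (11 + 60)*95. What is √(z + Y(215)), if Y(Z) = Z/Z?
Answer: √6746 ≈ 82.134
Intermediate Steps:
z = 6745 (z = 71*95 = 6745)
Y(Z) = 1
√(z + Y(215)) = √(6745 + 1) = √6746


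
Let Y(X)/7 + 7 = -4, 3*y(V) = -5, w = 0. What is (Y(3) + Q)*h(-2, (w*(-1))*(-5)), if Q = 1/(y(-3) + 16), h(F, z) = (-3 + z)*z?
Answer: 0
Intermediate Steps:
y(V) = -5/3 (y(V) = (⅓)*(-5) = -5/3)
Y(X) = -77 (Y(X) = -49 + 7*(-4) = -49 - 28 = -77)
h(F, z) = z*(-3 + z)
Q = 3/43 (Q = 1/(-5/3 + 16) = 1/(43/3) = 3/43 ≈ 0.069767)
(Y(3) + Q)*h(-2, (w*(-1))*(-5)) = (-77 + 3/43)*(((0*(-1))*(-5))*(-3 + (0*(-1))*(-5))) = -3308*0*(-5)*(-3 + 0*(-5))/43 = -0*(-3 + 0) = -0*(-3) = -3308/43*0 = 0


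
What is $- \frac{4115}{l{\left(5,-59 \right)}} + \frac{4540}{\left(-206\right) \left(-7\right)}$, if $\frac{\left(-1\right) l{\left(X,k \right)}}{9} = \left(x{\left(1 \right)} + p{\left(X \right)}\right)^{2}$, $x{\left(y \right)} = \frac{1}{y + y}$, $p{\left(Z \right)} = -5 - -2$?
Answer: $\frac{2475682}{32445} \approx 76.304$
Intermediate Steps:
$p{\left(Z \right)} = -3$ ($p{\left(Z \right)} = -5 + 2 = -3$)
$x{\left(y \right)} = \frac{1}{2 y}$
$l{\left(X,k \right)} = - \frac{225}{4}$ ($l{\left(X,k \right)} = - 9 \left(\frac{1}{2 \cdot 1} - 3\right)^{2} = - 9 \left(\frac{1}{2} \cdot 1 - 3\right)^{2} = - 9 \left(\frac{1}{2} - 3\right)^{2} = - 9 \left(- \frac{5}{2}\right)^{2} = \left(-9\right) \frac{25}{4} = - \frac{225}{4}$)
$- \frac{4115}{l{\left(5,-59 \right)}} + \frac{4540}{\left(-206\right) \left(-7\right)} = - \frac{4115}{- \frac{225}{4}} + \frac{4540}{\left(-206\right) \left(-7\right)} = \left(-4115\right) \left(- \frac{4}{225}\right) + \frac{4540}{1442} = \frac{3292}{45} + 4540 \cdot \frac{1}{1442} = \frac{3292}{45} + \frac{2270}{721} = \frac{2475682}{32445}$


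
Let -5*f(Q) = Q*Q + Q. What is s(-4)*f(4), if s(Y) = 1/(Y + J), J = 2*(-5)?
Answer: 2/7 ≈ 0.28571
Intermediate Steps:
J = -10
f(Q) = -Q/5 - Q²/5 (f(Q) = -(Q*Q + Q)/5 = -(Q² + Q)/5 = -(Q + Q²)/5 = -Q/5 - Q²/5)
s(Y) = 1/(-10 + Y) (s(Y) = 1/(Y - 10) = 1/(-10 + Y))
s(-4)*f(4) = (-⅕*4*(1 + 4))/(-10 - 4) = (-⅕*4*5)/(-14) = -1/14*(-4) = 2/7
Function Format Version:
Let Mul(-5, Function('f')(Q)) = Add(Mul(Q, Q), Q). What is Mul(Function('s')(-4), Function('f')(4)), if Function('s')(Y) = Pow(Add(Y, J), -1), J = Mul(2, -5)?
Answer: Rational(2, 7) ≈ 0.28571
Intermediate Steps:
J = -10
Function('f')(Q) = Add(Mul(Rational(-1, 5), Q), Mul(Rational(-1, 5), Pow(Q, 2))) (Function('f')(Q) = Mul(Rational(-1, 5), Add(Mul(Q, Q), Q)) = Mul(Rational(-1, 5), Add(Pow(Q, 2), Q)) = Mul(Rational(-1, 5), Add(Q, Pow(Q, 2))) = Add(Mul(Rational(-1, 5), Q), Mul(Rational(-1, 5), Pow(Q, 2))))
Function('s')(Y) = Pow(Add(-10, Y), -1) (Function('s')(Y) = Pow(Add(Y, -10), -1) = Pow(Add(-10, Y), -1))
Mul(Function('s')(-4), Function('f')(4)) = Mul(Pow(Add(-10, -4), -1), Mul(Rational(-1, 5), 4, Add(1, 4))) = Mul(Pow(-14, -1), Mul(Rational(-1, 5), 4, 5)) = Mul(Rational(-1, 14), -4) = Rational(2, 7)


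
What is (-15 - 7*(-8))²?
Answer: 1681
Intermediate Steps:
(-15 - 7*(-8))² = (-15 + 56)² = 41² = 1681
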